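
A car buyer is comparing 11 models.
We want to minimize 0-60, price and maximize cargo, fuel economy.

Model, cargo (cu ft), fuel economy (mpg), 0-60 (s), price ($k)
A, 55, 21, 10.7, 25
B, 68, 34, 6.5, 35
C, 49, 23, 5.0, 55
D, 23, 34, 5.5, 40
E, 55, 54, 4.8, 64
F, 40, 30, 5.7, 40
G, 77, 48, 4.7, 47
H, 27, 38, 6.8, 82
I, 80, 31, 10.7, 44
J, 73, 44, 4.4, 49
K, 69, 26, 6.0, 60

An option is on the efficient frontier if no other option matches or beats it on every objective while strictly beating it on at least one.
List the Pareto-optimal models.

A: not dominated (best price).
B: not dominated.
C: dominated by G (cargo 77≥49, fuel economy 48≥23, 0-60 4.7≤5.0, price 47≤55).
D: not dominated.
E: not dominated (best fuel economy).
F: not dominated.
G: not dominated.
H: dominated by E (cargo 55≥27, fuel economy 54≥38, 0-60 4.8≤6.8, price 64≤82).
I: not dominated (best cargo).
J: not dominated (best 0-60).
K: dominated by G (cargo 77≥69, fuel economy 48≥26, 0-60 4.7≤6.0, price 47≤60).

A, B, D, E, F, G, I, J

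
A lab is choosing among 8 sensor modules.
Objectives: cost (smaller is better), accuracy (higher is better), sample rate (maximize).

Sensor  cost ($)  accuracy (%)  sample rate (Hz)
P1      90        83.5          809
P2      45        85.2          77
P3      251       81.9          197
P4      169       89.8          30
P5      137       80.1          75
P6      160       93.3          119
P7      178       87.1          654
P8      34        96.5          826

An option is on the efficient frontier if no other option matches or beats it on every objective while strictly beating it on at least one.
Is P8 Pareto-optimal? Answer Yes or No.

P1: worse on cost (90 vs 34).
P2: worse on cost (45 vs 34).
P3: worse on cost (251 vs 34).
P4: worse on cost (169 vs 34).
P5: worse on cost (137 vs 34).
P6: worse on cost (160 vs 34).
P7: worse on cost (178 vs 34).
No option is at least as good as P8 on every objective and strictly better on one.

Yes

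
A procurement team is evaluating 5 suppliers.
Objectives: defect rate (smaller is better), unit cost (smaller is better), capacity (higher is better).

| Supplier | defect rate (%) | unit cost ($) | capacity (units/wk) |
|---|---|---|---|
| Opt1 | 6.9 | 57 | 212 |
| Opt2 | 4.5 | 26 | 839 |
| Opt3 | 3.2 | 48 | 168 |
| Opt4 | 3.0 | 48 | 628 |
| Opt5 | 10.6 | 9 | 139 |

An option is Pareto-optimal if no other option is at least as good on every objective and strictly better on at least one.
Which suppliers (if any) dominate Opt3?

Opt4: defect rate 3.0≤3.2, unit cost 48≤48, capacity 628≥168 — dominates Opt3.
Others (Opt1, Opt2, Opt5) are each worse than Opt3 on at least one objective.

Opt4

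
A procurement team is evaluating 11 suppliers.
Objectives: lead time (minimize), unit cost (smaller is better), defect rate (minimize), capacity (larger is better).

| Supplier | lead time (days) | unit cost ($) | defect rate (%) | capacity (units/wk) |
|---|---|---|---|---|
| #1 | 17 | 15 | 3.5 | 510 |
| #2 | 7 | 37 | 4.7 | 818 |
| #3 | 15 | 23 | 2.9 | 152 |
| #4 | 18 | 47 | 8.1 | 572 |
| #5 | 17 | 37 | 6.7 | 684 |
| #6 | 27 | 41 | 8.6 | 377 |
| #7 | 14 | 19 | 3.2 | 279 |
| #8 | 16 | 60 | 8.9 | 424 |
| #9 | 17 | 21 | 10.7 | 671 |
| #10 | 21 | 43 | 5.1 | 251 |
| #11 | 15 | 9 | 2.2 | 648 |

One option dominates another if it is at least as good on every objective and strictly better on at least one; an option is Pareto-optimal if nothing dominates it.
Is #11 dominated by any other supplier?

#1: worse on lead time (17 vs 15).
#2: worse on unit cost (37 vs 9).
#3: worse on unit cost (23 vs 9).
#4: worse on lead time (18 vs 15).
#5: worse on lead time (17 vs 15).
#6: worse on lead time (27 vs 15).
#7: worse on unit cost (19 vs 9).
#8: worse on lead time (16 vs 15).
#9: worse on lead time (17 vs 15).
#10: worse on lead time (21 vs 15).
No option is at least as good as #11 on every objective and strictly better on one.

No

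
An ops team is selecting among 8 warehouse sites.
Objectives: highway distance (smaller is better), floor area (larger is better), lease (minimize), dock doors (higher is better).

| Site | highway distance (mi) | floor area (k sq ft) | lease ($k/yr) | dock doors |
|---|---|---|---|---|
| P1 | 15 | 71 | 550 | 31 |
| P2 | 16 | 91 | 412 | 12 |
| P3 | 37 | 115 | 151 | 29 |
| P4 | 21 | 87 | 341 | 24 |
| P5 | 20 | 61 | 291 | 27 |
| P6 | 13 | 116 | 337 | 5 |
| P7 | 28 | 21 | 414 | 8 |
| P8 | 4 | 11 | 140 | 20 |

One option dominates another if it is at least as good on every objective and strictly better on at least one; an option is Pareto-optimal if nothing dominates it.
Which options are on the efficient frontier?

P1, P2, P3, P4, P5, P6, P8

P1: not dominated (best dock doors).
P2: not dominated.
P3: not dominated.
P4: not dominated.
P5: not dominated.
P6: not dominated (best floor area).
P7: dominated by P2 (highway distance 16≤28, floor area 91≥21, lease 412≤414, dock doors 12≥8).
P8: not dominated (best highway distance).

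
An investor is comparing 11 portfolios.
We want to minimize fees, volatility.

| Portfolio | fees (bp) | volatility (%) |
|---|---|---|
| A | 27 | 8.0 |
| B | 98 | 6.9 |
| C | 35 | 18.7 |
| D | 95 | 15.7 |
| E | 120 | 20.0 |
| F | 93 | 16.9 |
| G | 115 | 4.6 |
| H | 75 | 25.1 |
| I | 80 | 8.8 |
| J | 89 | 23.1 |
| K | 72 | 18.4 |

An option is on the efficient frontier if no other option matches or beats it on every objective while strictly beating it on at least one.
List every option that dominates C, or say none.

A: fees 27≤35, volatility 8.0≤18.7 — dominates C.
Others (B, D, E, F, G, H, I, J, K) are each worse than C on at least one objective.

A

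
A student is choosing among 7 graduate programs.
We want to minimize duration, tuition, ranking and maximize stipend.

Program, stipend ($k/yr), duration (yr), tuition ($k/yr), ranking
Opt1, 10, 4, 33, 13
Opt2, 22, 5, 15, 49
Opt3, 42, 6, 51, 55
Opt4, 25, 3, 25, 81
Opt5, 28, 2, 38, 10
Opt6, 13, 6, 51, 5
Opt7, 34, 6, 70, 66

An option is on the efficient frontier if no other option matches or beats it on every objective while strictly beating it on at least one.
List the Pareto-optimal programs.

Opt1: not dominated.
Opt2: not dominated (best tuition).
Opt3: not dominated (best stipend).
Opt4: not dominated.
Opt5: not dominated (best duration).
Opt6: not dominated (best ranking).
Opt7: dominated by Opt3 (stipend 42≥34, duration 6≤6, tuition 51≤70, ranking 55≤66).

Opt1, Opt2, Opt3, Opt4, Opt5, Opt6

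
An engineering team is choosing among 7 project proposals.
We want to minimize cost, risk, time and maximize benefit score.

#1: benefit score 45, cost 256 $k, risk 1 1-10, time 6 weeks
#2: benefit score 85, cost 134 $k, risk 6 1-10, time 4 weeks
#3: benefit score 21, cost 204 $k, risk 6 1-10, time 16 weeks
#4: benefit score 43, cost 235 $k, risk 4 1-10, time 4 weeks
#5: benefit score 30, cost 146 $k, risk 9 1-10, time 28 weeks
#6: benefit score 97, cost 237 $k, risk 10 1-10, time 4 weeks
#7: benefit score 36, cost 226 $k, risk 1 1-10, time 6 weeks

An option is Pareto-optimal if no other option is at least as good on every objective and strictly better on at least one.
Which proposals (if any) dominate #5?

#2

#2: benefit score 85≥30, cost 134≤146, risk 6≤9, time 4≤28 — dominates #5.
Others (#1, #3, #4, #6, #7) are each worse than #5 on at least one objective.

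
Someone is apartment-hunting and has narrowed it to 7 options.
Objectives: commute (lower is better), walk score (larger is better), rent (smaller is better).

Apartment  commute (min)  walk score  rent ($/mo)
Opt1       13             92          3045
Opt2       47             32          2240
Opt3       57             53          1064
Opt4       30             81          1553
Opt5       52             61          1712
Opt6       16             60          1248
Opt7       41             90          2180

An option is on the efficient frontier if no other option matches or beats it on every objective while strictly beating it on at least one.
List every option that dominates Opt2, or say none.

Opt4, Opt6, Opt7

Opt4: commute 30≤47, walk score 81≥32, rent 1553≤2240 — dominates Opt2.
Opt6: commute 16≤47, walk score 60≥32, rent 1248≤2240 — dominates Opt2.
Opt7: commute 41≤47, walk score 90≥32, rent 2180≤2240 — dominates Opt2.
Others (Opt1, Opt3, Opt5) are each worse than Opt2 on at least one objective.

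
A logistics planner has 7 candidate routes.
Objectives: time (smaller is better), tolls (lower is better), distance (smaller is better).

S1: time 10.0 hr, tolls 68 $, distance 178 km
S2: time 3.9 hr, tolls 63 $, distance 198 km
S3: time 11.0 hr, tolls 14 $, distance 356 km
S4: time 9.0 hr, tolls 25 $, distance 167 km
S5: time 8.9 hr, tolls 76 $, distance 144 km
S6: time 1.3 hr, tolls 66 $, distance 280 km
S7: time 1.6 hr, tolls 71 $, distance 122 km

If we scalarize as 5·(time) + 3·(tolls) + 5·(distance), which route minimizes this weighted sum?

S7

S1: 5·10.0 + 3·68 + 5·178 = 1144.0
S2: 5·3.9 + 3·63 + 5·198 = 1198.5
S3: 5·11.0 + 3·14 + 5·356 = 1877.0
S4: 5·9.0 + 3·25 + 5·167 = 955.0
S5: 5·8.9 + 3·76 + 5·144 = 992.5
S6: 5·1.3 + 3·66 + 5·280 = 1604.5
S7: 5·1.6 + 3·71 + 5·122 = 831.0
Lowest: S7 at 831.0.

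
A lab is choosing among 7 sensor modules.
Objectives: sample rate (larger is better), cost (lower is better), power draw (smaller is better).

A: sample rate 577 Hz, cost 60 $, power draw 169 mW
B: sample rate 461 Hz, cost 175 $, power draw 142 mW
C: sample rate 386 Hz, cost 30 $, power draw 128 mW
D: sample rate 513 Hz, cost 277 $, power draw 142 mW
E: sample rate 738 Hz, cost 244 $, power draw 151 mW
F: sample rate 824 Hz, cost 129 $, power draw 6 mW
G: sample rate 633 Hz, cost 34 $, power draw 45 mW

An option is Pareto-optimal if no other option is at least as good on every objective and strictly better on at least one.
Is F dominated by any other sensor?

A: worse on sample rate (577 vs 824).
B: worse on sample rate (461 vs 824).
C: worse on sample rate (386 vs 824).
D: worse on sample rate (513 vs 824).
E: worse on sample rate (738 vs 824).
G: worse on sample rate (633 vs 824).
No option is at least as good as F on every objective and strictly better on one.

No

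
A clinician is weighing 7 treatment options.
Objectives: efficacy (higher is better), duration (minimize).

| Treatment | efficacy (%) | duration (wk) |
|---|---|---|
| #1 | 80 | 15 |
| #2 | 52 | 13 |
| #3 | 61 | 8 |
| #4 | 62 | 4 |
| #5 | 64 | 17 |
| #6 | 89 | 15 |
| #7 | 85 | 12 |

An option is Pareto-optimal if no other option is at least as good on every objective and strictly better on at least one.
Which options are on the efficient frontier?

#4, #6, #7

#1: dominated by #6 (efficacy 89≥80, duration 15≤15).
#2: dominated by #3 (efficacy 61≥52, duration 8≤13).
#3: dominated by #4 (efficacy 62≥61, duration 4≤8).
#4: not dominated (best duration).
#5: dominated by #1 (efficacy 80≥64, duration 15≤17).
#6: not dominated (best efficacy).
#7: not dominated.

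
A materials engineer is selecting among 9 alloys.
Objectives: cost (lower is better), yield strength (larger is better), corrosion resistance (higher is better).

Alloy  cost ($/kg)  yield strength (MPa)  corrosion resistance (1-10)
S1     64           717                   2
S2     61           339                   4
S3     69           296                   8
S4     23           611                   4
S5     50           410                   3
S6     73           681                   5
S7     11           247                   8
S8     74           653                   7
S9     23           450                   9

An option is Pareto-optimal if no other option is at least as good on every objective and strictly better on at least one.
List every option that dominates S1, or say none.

S2: worse on yield strength (339 vs 717).
S3: worse on cost (69 vs 64).
S4: worse on yield strength (611 vs 717).
S5: worse on yield strength (410 vs 717).
S6: worse on cost (73 vs 64).
S7: worse on yield strength (247 vs 717).
S8: worse on cost (74 vs 64).
S9: worse on yield strength (450 vs 717).
No option dominates S1.

none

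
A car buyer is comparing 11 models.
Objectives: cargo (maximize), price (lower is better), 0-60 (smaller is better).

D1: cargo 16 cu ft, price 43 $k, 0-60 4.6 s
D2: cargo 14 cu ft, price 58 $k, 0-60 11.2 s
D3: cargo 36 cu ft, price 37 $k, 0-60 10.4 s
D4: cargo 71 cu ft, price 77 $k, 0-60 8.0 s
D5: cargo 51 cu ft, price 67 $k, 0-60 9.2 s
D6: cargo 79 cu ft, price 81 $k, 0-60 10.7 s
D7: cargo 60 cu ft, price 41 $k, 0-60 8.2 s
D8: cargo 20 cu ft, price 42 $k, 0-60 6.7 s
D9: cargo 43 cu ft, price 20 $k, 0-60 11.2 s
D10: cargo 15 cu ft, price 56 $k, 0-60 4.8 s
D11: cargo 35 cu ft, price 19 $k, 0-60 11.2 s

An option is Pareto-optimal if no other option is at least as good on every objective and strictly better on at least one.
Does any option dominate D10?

D1 vs D10: cargo 16≥15, price 43≤56, 0-60 4.6≤4.8 — D1 is at least as good on every objective and strictly better on at least one, so D1 dominates D10.

Yes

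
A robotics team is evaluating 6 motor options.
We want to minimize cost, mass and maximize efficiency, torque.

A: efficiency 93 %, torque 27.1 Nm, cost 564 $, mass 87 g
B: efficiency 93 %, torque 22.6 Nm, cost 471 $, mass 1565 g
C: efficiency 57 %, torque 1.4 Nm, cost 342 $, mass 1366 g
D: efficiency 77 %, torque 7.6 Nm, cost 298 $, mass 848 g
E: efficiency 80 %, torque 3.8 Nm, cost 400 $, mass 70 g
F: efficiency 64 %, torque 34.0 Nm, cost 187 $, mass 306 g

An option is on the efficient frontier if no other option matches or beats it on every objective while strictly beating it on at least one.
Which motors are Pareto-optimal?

A: not dominated.
B: not dominated.
C: dominated by D (efficiency 77≥57, torque 7.6≥1.4, cost 298≤342, mass 848≤1366).
D: not dominated.
E: not dominated (best mass).
F: not dominated (best torque).

A, B, D, E, F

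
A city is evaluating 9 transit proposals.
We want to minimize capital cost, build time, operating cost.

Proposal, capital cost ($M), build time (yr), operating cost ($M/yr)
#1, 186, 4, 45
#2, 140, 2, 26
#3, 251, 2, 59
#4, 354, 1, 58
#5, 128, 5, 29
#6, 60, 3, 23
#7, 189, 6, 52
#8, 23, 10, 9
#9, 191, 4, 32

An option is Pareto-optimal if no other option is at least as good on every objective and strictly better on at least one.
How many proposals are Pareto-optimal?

#1: dominated by #2 (capital cost 140≤186, build time 2≤4, operating cost 26≤45).
#2: not dominated.
#3: dominated by #2 (capital cost 140≤251, build time 2≤2, operating cost 26≤59).
#4: not dominated (best build time).
#5: dominated by #6 (capital cost 60≤128, build time 3≤5, operating cost 23≤29).
#6: not dominated.
#7: dominated by #1 (capital cost 186≤189, build time 4≤6, operating cost 45≤52).
#8: not dominated (best capital cost).
#9: dominated by #2 (capital cost 140≤191, build time 2≤4, operating cost 26≤32).
Pareto-optimal: #2, #4, #6, #8 → 4.

4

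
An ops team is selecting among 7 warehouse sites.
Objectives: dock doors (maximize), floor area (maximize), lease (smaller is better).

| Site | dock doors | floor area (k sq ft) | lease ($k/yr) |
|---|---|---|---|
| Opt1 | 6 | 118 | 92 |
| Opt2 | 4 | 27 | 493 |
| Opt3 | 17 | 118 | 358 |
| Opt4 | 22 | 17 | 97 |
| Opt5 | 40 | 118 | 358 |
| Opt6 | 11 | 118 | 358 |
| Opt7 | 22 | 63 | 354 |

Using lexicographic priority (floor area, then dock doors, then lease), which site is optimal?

Opt5

First maximize floor area: best is 118, kept {Opt1, Opt3, Opt5, Opt6}.
Then maximize dock doors: best is 40, kept {Opt5}.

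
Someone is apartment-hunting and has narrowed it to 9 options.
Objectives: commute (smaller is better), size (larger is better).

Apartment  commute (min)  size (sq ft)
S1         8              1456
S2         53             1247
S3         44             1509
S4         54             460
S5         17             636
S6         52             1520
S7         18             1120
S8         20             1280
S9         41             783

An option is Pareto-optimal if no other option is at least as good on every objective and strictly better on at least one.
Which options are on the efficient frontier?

S1, S3, S6

S1: not dominated (best commute).
S2: dominated by S1 (commute 8≤53, size 1456≥1247).
S3: not dominated.
S4: dominated by S1 (commute 8≤54, size 1456≥460).
S5: dominated by S1 (commute 8≤17, size 1456≥636).
S6: not dominated (best size).
S7: dominated by S1 (commute 8≤18, size 1456≥1120).
S8: dominated by S1 (commute 8≤20, size 1456≥1280).
S9: dominated by S1 (commute 8≤41, size 1456≥783).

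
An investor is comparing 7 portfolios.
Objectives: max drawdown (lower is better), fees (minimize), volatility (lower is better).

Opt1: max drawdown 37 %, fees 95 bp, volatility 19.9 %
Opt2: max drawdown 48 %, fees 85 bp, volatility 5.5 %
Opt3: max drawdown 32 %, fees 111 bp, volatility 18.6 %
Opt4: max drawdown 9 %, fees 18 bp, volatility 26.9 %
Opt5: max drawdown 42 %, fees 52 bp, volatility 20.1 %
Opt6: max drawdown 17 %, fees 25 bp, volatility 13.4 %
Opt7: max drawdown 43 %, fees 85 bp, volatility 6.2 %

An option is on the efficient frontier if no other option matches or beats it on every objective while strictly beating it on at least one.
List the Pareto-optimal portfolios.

Opt1: dominated by Opt6 (max drawdown 17≤37, fees 25≤95, volatility 13.4≤19.9).
Opt2: not dominated (best volatility).
Opt3: dominated by Opt6 (max drawdown 17≤32, fees 25≤111, volatility 13.4≤18.6).
Opt4: not dominated (best max drawdown).
Opt5: dominated by Opt6 (max drawdown 17≤42, fees 25≤52, volatility 13.4≤20.1).
Opt6: not dominated.
Opt7: not dominated.

Opt2, Opt4, Opt6, Opt7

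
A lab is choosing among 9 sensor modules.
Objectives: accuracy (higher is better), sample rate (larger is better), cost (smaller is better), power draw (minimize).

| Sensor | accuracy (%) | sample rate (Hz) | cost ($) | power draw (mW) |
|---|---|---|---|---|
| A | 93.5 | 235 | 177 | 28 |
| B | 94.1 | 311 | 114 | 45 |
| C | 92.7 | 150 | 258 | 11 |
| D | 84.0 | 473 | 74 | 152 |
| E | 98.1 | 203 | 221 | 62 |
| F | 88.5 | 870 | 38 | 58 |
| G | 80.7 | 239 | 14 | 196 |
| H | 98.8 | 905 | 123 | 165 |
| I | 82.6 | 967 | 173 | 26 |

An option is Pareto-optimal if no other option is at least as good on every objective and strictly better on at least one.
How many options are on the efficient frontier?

8

A: not dominated.
B: not dominated.
C: not dominated (best power draw).
D: dominated by F (accuracy 88.5≥84.0, sample rate 870≥473, cost 38≤74, power draw 58≤152).
E: not dominated.
F: not dominated.
G: not dominated (best cost).
H: not dominated (best accuracy).
I: not dominated (best sample rate).
Pareto-optimal: A, B, C, E, F, G, H, I → 8.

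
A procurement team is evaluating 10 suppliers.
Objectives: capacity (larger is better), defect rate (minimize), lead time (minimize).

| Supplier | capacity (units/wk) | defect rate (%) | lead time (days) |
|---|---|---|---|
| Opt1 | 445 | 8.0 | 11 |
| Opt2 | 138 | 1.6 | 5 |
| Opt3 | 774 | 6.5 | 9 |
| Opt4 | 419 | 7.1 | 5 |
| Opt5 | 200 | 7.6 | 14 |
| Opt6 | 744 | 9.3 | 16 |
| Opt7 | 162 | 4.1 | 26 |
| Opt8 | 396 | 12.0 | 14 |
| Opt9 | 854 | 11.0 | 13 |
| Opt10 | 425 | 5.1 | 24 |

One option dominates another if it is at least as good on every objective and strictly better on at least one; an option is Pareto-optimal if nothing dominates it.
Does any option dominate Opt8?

Opt1 vs Opt8: capacity 445≥396, defect rate 8.0≤12.0, lead time 11≤14 — Opt1 is at least as good on every objective and strictly better on at least one, so Opt1 dominates Opt8.

Yes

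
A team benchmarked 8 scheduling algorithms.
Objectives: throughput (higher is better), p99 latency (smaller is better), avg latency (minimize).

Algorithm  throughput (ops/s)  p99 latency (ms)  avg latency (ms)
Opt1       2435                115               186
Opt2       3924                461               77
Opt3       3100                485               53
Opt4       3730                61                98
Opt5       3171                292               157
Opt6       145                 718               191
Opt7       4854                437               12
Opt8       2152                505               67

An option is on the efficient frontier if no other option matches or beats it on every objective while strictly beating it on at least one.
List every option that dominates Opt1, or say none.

Opt4: throughput 3730≥2435, p99 latency 61≤115, avg latency 98≤186 — dominates Opt1.
Others (Opt2, Opt3, Opt5, Opt6, Opt7, Opt8) are each worse than Opt1 on at least one objective.

Opt4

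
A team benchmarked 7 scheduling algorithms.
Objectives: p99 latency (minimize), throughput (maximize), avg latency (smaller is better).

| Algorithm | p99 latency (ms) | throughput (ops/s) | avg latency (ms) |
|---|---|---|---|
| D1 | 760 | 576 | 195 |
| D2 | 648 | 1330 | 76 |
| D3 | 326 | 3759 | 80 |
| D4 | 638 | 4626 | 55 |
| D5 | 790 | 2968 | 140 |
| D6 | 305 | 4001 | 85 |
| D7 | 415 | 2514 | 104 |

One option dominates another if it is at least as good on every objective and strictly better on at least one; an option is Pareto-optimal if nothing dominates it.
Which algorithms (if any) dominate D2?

D4: p99 latency 638≤648, throughput 4626≥1330, avg latency 55≤76 — dominates D2.
Others (D1, D3, D5, D6, D7) are each worse than D2 on at least one objective.

D4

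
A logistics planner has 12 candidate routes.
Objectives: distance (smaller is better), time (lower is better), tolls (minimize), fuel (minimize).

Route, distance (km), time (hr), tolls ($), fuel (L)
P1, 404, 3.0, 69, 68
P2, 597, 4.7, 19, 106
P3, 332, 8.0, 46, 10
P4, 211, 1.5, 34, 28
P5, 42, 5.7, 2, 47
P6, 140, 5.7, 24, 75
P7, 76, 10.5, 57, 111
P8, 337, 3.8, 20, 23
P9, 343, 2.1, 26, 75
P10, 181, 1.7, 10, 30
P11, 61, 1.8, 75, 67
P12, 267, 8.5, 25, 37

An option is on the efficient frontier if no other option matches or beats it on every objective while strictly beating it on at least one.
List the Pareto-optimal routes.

P3, P4, P5, P8, P10, P11

P1: dominated by P4 (distance 211≤404, time 1.5≤3.0, tolls 34≤69, fuel 28≤68).
P2: dominated by P10 (distance 181≤597, time 1.7≤4.7, tolls 10≤19, fuel 30≤106).
P3: not dominated (best fuel).
P4: not dominated (best time).
P5: not dominated (best distance).
P6: dominated by P5 (distance 42≤140, time 5.7≤5.7, tolls 2≤24, fuel 47≤75).
P7: dominated by P5 (distance 42≤76, time 5.7≤10.5, tolls 2≤57, fuel 47≤111).
P8: not dominated.
P9: dominated by P10 (distance 181≤343, time 1.7≤2.1, tolls 10≤26, fuel 30≤75).
P10: not dominated.
P11: not dominated.
P12: dominated by P10 (distance 181≤267, time 1.7≤8.5, tolls 10≤25, fuel 30≤37).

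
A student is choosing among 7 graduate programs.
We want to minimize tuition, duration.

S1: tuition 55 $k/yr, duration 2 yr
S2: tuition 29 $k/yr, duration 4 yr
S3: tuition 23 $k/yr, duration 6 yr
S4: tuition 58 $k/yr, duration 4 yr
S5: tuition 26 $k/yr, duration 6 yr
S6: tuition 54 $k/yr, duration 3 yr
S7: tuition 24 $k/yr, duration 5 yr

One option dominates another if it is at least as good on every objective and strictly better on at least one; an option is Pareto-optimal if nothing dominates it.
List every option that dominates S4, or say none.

S1: tuition 55≤58, duration 2≤4 — dominates S4.
S2: tuition 29≤58, duration 4≤4 — dominates S4.
S6: tuition 54≤58, duration 3≤4 — dominates S4.
Others (S3, S5, S7) are each worse than S4 on at least one objective.

S1, S2, S6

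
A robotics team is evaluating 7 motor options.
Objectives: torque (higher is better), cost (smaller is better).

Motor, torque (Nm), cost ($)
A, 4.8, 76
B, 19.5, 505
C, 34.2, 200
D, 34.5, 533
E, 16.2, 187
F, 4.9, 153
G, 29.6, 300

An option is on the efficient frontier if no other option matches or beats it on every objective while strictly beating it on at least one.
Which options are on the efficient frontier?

A, C, D, E, F

A: not dominated (best cost).
B: dominated by C (torque 34.2≥19.5, cost 200≤505).
C: not dominated.
D: not dominated (best torque).
E: not dominated.
F: not dominated.
G: dominated by C (torque 34.2≥29.6, cost 200≤300).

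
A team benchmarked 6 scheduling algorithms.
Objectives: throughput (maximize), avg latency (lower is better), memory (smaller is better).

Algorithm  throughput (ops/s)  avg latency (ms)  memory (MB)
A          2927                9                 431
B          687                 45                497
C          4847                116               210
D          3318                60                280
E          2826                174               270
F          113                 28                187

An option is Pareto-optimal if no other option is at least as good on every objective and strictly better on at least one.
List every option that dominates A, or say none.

B: worse on throughput (687 vs 2927).
C: worse on avg latency (116 vs 9).
D: worse on avg latency (60 vs 9).
E: worse on throughput (2826 vs 2927).
F: worse on throughput (113 vs 2927).
No option dominates A.

none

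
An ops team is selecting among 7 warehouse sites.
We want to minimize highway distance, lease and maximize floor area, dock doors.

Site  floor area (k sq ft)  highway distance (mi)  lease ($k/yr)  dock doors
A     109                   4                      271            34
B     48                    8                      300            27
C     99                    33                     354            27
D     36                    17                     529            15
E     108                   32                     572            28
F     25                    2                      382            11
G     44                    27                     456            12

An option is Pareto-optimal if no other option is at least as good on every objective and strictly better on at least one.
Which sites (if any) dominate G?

A: floor area 109≥44, highway distance 4≤27, lease 271≤456, dock doors 34≥12 — dominates G.
B: floor area 48≥44, highway distance 8≤27, lease 300≤456, dock doors 27≥12 — dominates G.
Others (C, D, E, F) are each worse than G on at least one objective.

A, B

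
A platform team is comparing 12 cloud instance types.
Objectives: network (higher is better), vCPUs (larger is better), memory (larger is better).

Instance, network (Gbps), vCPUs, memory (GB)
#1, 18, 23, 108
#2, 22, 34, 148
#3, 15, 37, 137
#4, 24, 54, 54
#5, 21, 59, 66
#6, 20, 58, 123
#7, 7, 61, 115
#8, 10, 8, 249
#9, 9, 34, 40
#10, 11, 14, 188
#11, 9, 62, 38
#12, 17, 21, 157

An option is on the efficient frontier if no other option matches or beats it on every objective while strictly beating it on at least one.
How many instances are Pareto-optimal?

10

#1: dominated by #2 (network 22≥18, vCPUs 34≥23, memory 148≥108).
#2: not dominated.
#3: not dominated.
#4: not dominated (best network).
#5: not dominated.
#6: not dominated.
#7: not dominated.
#8: not dominated (best memory).
#9: dominated by #2 (network 22≥9, vCPUs 34≥34, memory 148≥40).
#10: not dominated.
#11: not dominated (best vCPUs).
#12: not dominated.
Pareto-optimal: #2, #3, #4, #5, #6, #7, #8, #10, #11, #12 → 10.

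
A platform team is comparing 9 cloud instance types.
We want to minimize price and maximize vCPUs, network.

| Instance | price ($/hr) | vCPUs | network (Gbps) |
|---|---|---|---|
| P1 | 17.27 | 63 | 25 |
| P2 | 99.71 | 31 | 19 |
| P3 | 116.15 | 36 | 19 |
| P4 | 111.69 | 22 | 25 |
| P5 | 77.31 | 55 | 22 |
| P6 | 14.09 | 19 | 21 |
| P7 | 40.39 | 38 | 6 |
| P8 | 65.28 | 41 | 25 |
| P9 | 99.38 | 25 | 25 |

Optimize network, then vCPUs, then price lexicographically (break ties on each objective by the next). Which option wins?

First maximize network: best is 25, kept {P1, P4, P8, P9}.
Then maximize vCPUs: best is 63, kept {P1}.

P1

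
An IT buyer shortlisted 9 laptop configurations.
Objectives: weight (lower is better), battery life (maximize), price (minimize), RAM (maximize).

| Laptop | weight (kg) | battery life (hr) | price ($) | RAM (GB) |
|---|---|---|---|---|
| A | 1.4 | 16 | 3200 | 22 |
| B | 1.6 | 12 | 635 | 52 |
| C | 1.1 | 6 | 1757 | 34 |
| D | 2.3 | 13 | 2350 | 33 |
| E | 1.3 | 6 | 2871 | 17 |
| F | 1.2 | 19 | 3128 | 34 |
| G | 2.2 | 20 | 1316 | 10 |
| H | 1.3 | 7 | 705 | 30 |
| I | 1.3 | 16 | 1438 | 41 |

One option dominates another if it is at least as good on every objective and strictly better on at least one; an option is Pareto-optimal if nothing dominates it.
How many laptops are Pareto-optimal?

6

A: dominated by F (weight 1.2≤1.4, battery life 19≥16, price 3128≤3200, RAM 34≥22).
B: not dominated (best price).
C: not dominated (best weight).
D: dominated by I (weight 1.3≤2.3, battery life 16≥13, price 1438≤2350, RAM 41≥33).
E: dominated by C (weight 1.1≤1.3, battery life 6≥6, price 1757≤2871, RAM 34≥17).
F: not dominated.
G: not dominated (best battery life).
H: not dominated.
I: not dominated.
Pareto-optimal: B, C, F, G, H, I → 6.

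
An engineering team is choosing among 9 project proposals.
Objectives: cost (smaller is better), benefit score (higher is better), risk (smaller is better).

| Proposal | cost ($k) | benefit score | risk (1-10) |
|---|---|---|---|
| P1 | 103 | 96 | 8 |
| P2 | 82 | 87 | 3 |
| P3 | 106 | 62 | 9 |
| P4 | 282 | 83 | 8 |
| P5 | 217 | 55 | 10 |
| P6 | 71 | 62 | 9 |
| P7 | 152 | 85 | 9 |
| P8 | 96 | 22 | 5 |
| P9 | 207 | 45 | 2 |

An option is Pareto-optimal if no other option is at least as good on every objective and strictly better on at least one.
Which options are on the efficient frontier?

P1, P2, P6, P9

P1: not dominated (best benefit score).
P2: not dominated.
P3: dominated by P1 (cost 103≤106, benefit score 96≥62, risk 8≤9).
P4: dominated by P1 (cost 103≤282, benefit score 96≥83, risk 8≤8).
P5: dominated by P1 (cost 103≤217, benefit score 96≥55, risk 8≤10).
P6: not dominated (best cost).
P7: dominated by P1 (cost 103≤152, benefit score 96≥85, risk 8≤9).
P8: dominated by P2 (cost 82≤96, benefit score 87≥22, risk 3≤5).
P9: not dominated (best risk).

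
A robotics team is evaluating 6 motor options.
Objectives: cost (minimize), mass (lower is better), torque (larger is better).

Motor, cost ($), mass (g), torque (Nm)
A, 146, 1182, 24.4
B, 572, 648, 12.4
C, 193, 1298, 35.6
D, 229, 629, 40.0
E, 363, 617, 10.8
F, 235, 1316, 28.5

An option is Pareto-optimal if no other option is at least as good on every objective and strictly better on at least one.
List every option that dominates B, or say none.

D

D: cost 229≤572, mass 629≤648, torque 40.0≥12.4 — dominates B.
Others (A, C, E, F) are each worse than B on at least one objective.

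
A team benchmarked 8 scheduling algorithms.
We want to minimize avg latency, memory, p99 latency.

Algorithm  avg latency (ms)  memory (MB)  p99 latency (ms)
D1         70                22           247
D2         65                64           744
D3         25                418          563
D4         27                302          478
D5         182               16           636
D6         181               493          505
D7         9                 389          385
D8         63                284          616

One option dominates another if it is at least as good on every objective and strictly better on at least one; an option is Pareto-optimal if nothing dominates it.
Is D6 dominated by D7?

Yes

D7 vs D6: avg latency 9≤181, memory 389≤493, p99 latency 385≤505 — D7 is at least as good on every objective with at least one strict improvement.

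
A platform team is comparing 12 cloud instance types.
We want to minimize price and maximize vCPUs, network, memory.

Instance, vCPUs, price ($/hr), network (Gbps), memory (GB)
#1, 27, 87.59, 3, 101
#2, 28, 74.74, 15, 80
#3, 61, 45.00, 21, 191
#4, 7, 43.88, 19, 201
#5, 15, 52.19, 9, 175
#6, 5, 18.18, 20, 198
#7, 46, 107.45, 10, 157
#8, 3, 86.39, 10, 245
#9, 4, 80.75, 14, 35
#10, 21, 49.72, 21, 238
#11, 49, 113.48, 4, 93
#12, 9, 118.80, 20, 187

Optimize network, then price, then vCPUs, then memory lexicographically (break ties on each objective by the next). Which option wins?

First maximize network: best is 21, kept {#3, #10}.
Then minimize price: best is 45.00, kept {#3}.

#3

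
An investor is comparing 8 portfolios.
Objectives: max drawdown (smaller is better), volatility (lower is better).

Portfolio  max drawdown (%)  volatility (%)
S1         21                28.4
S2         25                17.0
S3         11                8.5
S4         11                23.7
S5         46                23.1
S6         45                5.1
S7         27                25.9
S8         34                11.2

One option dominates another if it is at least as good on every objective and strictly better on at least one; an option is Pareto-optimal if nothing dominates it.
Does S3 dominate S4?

Yes

S3 vs S4: max drawdown 11≤11, volatility 8.5≤23.7 — S3 is at least as good on every objective with at least one strict improvement.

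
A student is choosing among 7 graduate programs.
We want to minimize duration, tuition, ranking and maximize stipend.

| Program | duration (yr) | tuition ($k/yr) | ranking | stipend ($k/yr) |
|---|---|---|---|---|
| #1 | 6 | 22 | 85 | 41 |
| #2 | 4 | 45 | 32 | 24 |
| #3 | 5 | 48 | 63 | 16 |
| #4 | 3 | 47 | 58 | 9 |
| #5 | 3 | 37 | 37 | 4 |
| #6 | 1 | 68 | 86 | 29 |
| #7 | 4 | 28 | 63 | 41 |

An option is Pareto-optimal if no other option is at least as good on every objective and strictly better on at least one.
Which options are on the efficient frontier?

#1: not dominated (best tuition).
#2: not dominated (best ranking).
#3: dominated by #2 (duration 4≤5, tuition 45≤48, ranking 32≤63, stipend 24≥16).
#4: not dominated.
#5: not dominated.
#6: not dominated (best duration).
#7: not dominated.

#1, #2, #4, #5, #6, #7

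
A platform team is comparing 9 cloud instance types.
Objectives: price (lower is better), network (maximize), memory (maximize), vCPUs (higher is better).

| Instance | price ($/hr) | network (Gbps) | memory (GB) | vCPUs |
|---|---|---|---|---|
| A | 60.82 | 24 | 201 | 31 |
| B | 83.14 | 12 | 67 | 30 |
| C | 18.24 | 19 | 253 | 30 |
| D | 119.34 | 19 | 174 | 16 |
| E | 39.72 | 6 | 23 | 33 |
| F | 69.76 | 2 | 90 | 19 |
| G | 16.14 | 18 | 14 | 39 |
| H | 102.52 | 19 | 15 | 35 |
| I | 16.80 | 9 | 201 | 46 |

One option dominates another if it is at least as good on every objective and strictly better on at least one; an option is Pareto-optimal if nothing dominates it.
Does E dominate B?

E vs B: E is worse on network (6 vs 12), so it does not dominate B.

No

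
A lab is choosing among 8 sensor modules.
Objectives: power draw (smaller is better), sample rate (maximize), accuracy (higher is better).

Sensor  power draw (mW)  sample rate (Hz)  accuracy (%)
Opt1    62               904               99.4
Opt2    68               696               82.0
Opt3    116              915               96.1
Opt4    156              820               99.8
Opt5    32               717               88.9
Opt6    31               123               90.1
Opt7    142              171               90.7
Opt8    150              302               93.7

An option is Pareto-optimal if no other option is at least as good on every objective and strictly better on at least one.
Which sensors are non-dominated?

Opt1: not dominated.
Opt2: dominated by Opt1 (power draw 62≤68, sample rate 904≥696, accuracy 99.4≥82.0).
Opt3: not dominated (best sample rate).
Opt4: not dominated (best accuracy).
Opt5: not dominated.
Opt6: not dominated (best power draw).
Opt7: dominated by Opt1 (power draw 62≤142, sample rate 904≥171, accuracy 99.4≥90.7).
Opt8: dominated by Opt1 (power draw 62≤150, sample rate 904≥302, accuracy 99.4≥93.7).

Opt1, Opt3, Opt4, Opt5, Opt6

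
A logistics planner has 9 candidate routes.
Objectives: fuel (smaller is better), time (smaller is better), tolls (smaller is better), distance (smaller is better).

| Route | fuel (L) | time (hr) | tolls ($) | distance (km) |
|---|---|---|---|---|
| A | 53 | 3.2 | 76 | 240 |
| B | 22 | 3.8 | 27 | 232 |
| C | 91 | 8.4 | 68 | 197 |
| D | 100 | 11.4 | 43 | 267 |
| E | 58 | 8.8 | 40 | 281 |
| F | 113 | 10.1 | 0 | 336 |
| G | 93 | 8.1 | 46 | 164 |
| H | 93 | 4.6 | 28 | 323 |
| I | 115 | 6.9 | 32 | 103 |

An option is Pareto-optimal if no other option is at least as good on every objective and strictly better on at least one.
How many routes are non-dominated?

6

A: not dominated (best time).
B: not dominated (best fuel).
C: not dominated.
D: dominated by B (fuel 22≤100, time 3.8≤11.4, tolls 27≤43, distance 232≤267).
E: dominated by B (fuel 22≤58, time 3.8≤8.8, tolls 27≤40, distance 232≤281).
F: not dominated (best tolls).
G: not dominated.
H: dominated by B (fuel 22≤93, time 3.8≤4.6, tolls 27≤28, distance 232≤323).
I: not dominated (best distance).
Pareto-optimal: A, B, C, F, G, I → 6.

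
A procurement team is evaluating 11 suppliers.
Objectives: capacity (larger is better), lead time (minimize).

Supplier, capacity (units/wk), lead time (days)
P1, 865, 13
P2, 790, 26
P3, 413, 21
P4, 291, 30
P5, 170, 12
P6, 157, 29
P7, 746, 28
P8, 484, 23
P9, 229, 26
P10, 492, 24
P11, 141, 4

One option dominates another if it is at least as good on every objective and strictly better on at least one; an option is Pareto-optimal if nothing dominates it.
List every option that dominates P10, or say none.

P1: capacity 865≥492, lead time 13≤24 — dominates P10.
Others (P2, P3, P4, P5, P6, P7, P8, P9, P11) are each worse than P10 on at least one objective.

P1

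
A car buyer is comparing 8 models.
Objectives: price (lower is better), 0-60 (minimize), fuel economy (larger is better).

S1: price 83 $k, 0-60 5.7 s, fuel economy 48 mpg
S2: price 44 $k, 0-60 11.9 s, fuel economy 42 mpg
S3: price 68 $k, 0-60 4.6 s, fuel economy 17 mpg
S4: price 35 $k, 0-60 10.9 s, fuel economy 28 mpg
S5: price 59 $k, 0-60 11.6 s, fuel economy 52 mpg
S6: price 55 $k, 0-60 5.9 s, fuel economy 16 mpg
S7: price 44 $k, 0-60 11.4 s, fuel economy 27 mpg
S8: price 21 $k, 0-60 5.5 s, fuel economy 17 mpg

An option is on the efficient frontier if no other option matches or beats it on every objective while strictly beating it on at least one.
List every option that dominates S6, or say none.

S8: price 21≤55, 0-60 5.5≤5.9, fuel economy 17≥16 — dominates S6.
Others (S1, S2, S3, S4, S5, S7) are each worse than S6 on at least one objective.

S8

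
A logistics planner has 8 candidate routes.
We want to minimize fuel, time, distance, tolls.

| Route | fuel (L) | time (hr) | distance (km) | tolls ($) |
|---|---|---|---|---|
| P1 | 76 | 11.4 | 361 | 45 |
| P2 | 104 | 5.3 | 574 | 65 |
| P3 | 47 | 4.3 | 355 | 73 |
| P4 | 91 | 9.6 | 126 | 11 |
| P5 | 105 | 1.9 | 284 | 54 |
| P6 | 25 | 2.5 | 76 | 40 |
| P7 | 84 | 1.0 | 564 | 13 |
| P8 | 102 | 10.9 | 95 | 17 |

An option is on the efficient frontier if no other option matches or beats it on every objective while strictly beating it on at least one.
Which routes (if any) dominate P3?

P6

P6: fuel 25≤47, time 2.5≤4.3, distance 76≤355, tolls 40≤73 — dominates P3.
Others (P1, P2, P4, P5, P7, P8) are each worse than P3 on at least one objective.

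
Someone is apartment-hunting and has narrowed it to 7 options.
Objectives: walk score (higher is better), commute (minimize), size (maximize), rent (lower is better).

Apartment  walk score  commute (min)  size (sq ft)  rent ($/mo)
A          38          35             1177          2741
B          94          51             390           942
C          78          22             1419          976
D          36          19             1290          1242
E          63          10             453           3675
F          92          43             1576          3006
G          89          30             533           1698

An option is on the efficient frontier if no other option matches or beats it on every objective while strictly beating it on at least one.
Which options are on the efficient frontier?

B, C, D, E, F, G

A: dominated by C (walk score 78≥38, commute 22≤35, size 1419≥1177, rent 976≤2741).
B: not dominated (best walk score).
C: not dominated.
D: not dominated.
E: not dominated (best commute).
F: not dominated (best size).
G: not dominated.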